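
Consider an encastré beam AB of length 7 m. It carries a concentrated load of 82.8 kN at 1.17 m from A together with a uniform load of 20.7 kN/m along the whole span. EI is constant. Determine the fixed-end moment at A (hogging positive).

M_A = 151.7 kN·m

Take the two fixed-end moments M_A, M_B as redundants; the released structure is the simple span AB.
End rotations of the released simple span under the applied load (×1/EI):
  at A: point load 82.8 at a = 1.17: Pab(L + b)/(6LEI) = 172.5/EI
  at B: point load 82.8 at a = 1.17: Pab(L + a)/(6LEI) = 109.9/EI
  at A: UDL 20.7: wL³/(24EI) = 295.8/EI
  at B: UDL 20.7: wL³/(24EI) = 295.8/EI
  θ_A0 = 468.4/EI,  θ_B0 = 405.7/EI
Flexibility coefficients: a unit moment at one end gives L/(3EI) there and L/(6EI) at the far end, so f₁₁ = f₂₂ = 2.333/EI and f₁₂ = f₂₁ = 1.167/EI.
Compatibility — zero rotation at each built-in end:
  2.333 M_A + 1.167 M_B = 468.4
  1.167 M_A + 2.333 M_B = 405.7
Solving the pair gives M_A = 151.7 kN·m and M_B = 98.01 kN·m (hogging).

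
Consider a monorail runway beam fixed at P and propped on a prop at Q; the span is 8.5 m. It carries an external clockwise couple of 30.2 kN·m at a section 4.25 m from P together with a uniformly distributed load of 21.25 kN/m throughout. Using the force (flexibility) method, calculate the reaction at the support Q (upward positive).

R_Q = 71.73 kN

Choose R_Q as the redundant. The primary structure is the cantilever fixed at P.
Free-end deflection of the primary structure under the applied loading (downward +):
  clockwise couple 30.2 at a = 4.25: M₀a(2L − a)/(2EI) = 818.2/EI
  UDL 21.25: wL⁴/(8EI) = 13866/EI
  δ_0 = 14684/EI
Tip deflection under a unit load at Q: L³/(3EI) = 204.7/EI.
Compatibility at Q: δ_0 − R_Q·δ_{QQ} = 0, so R_Q = 14684/204.7 = 71.73 kN.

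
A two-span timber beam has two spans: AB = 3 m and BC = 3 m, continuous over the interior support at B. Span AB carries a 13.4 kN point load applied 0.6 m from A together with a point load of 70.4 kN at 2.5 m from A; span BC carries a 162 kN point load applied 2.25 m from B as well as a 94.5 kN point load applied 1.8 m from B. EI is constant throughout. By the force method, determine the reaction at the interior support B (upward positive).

Take M_B as the redundant. Released structure: two simple spans AB and BC with a hinge at B.
End slopes at the hinge B, treating each span as simply supported:
  span AB: point load 13.4 at a = 0.6: Pab(L + a)/(6LEI) = 3.859/EI
  span AB: point load 70.4 at a = 2.5: Pab(L + a)/(6LEI) = 26.89/EI
  span BC: point load 162 at a = 2.25: Pab(L + b)/(6LEI) = 56.95/EI
  span BC: point load 94.5 at a = 1.8: Pab(L + b)/(6LEI) = 47.63/EI
  relative rotation θ_0 = (30.75 + 104.6)/EI = 135.3/EI
A unit hogging moment at B produces rotation L₁/(3EI) + L₂/(3EI) = 2/EI.
Compatibility: M_B·(L₁+L₂)/(3EI) = θ_0, giving M_B = 67.66 kN·m (hogging).
Span AB, ΣM about A with M_B applied at B: R_B^{AB}·3 = 184 + 67.66, so R_B^{AB} = 83.9 kN and R_A = 83.8 − 83.9 = -0.1015 kN.
Span BC, ΣM about C: R_B^{BC}·3 = 234.9 + 67.66, so R_B^{BC} = 100.9 kN and R_C = 256.5 − 100.9 = 155.6 kN.
R_B = 83.9 + 100.9 = 184.8 kN.

R_B = 184.8 kN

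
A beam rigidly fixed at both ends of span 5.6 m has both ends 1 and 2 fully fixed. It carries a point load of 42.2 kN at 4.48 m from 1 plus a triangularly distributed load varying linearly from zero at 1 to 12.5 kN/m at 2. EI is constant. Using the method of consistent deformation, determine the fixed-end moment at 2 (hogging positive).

M_2 = 49.85 kN·m

Take the two fixed-end moments M_1, M_2 as redundants; the released structure is the simple span 12.
End rotations of the released simple span under the applied load (×1/EI):
  at 1: point load 42.2 at a = 4.48: Pab(L + b)/(6LEI) = 42.35/EI
  at 2: point load 42.2 at a = 4.48: Pab(L + a)/(6LEI) = 63.52/EI
  at 1: triangular load, peak 12.5: 7w₀L³/(360EI) = 42.68/EI
  at 2: triangular load, peak 12.5: w₀L³/(45EI) = 48.78/EI
  θ_10 = 85.03/EI,  θ_20 = 112.3/EI
Flexibility coefficients: a unit moment at one end gives L/(3EI) there and L/(6EI) at the far end, so f₁₁ = f₂₂ = 1.867/EI and f₁₂ = f₂₁ = 0.9333/EI.
Compatibility — zero rotation at each built-in end:
  1.867 M_1 + 0.9333 M_2 = 85.03
  0.9333 M_1 + 1.867 M_2 = 112.3
Solving the pair gives M_1 = 20.63 kN·m and M_2 = 49.85 kN·m (hogging).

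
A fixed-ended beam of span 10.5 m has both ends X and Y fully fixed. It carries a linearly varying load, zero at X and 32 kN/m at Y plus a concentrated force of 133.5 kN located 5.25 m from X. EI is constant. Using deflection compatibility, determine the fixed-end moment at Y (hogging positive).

M_Y = 351.6 kN·m

Release both end moments; the primary structure is a simply-supported span XY with redundants M_X and M_Y.
End rotations of the released simple span under the applied load (×1/EI):
  at X: triangular load, peak 32: 7w₀L³/(360EI) = 720.3/EI
  at Y: triangular load, peak 32: w₀L³/(45EI) = 823.2/EI
  at X: point load 133.5 at a = 5.25: Pab(L + b)/(6LEI) = 919.9/EI
  at Y: point load 133.5 at a = 5.25: Pab(L + a)/(6LEI) = 919.9/EI
  θ_X0 = 1640/EI,  θ_Y0 = 1743/EI
Flexibility coefficients: a unit moment at one end gives L/(3EI) there and L/(6EI) at the far end, so f₁₁ = f₂₂ = 3.5/EI and f₁₂ = f₂₁ = 1.75/EI.
Compatibility — zero rotation at each built-in end:
  3.5 M_X + 1.75 M_Y = 1640
  1.75 M_X + 3.5 M_Y = 1743
Solving the pair gives M_X = 292.8 kN·m and M_Y = 351.6 kN·m (hogging).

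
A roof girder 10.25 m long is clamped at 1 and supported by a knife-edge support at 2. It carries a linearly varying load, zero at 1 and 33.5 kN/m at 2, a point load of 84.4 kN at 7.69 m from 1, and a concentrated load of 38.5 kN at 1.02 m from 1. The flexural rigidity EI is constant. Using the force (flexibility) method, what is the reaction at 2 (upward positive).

R_2 = 148.4 kN

Take the reaction at 2 as the redundant and release it; the primary structure is a cantilever fixed at 1.
Primary-structure tip deflection at 2 by superposition:
  triangular load, peak 33.5 at the free end: 11w₀L⁴/(120EI) = 33896/EI
  point load 84.4 at a = 7.69: Pa²(3L − a)/(6EI) = 19182/EI
  point load 38.5 at a = 1.02: Pa²(3L − a)/(6EI) = 198.5/EI
  δ_0 = 53277/EI
Tip deflection under a unit load at 2: L³/(3EI) = 359/EI.
Compatibility at 2: δ_0 − R_2·δ_{22} = 0, so R_2 = 53277/359 = 148.4 kN.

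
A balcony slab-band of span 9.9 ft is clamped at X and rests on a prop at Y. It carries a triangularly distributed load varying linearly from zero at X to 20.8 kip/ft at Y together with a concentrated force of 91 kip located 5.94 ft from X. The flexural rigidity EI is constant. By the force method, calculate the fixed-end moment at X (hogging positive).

Release the roller at Y. Primary structure: cantilever fixed at X.
Downward deflection at the released point Y due to the loads:
  triangular load, peak 20.8 at the free end: 11w₀L⁴/(120EI) = 18315/EI
  point load 91 at a = 5.94: Pa²(3L − a)/(6EI) = 12715/EI
  δ_0 = 31030/EI
Tip deflection under a unit load at Y: L³/(3EI) = 323.4/EI.
Compatibility at Y: δ_0 − R_Y·δ_{YY} = 0, so R_Y = 31030/323.4 = 95.94 kip.
Moment equilibrium about X: M_X = Σ(load moments about X) − R_Y·L = 1220 − 95.94×9.9 = 270.3 kip·ft.

M_X = 270.3 kip·ft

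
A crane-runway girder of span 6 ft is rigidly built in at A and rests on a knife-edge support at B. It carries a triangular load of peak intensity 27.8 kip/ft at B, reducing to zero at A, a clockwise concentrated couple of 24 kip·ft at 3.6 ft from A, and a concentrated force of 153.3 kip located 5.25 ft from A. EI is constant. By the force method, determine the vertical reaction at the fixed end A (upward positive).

Take the reaction at B as the redundant and release it; the primary structure is a cantilever fixed at A.
Deflection at B on the released cantilever, summing each load's contribution:
  triangular load, peak 27.8 at the free end: 11w₀L⁴/(120EI) = 3303/EI
  clockwise couple 24 at a = 3.6: M₀a(2L − a)/(2EI) = 362.9/EI
  point load 153.3 at a = 5.25: Pa²(3L − a)/(6EI) = 8979/EI
  δ_0 = 12644/EI
Flexibility coefficient — unit upward force at B: δ_{BB} = L³/(3EI) = 72/EI.
Compatibility at B: δ_0 − R_B·δ_{BB} = 0, so R_B = 12644/72 = 175.6 kip.
Vertical equilibrium: R_A = ΣP − R_B = 236.7 − 175.6 = 61.08 kip.

R_A = 61.08 kip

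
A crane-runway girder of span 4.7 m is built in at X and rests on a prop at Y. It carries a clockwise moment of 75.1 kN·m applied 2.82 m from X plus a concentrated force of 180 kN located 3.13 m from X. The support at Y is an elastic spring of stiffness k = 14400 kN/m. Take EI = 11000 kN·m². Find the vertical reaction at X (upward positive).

R_X = 69.15 kN

Choose R_Y as the redundant. The primary structure is the cantilever fixed at X.
Deflection at Y on the released cantilever, summing each load's contribution:
  clockwise couple 75.1 at a = 2.82: M₀a(2L − a)/(2EI) = 696.8/EI
  point load 180 at a = 3.13: Pa²(3L − a)/(6EI) = 3224/EI
  δ_0 = 3921/EI
Tip deflection under a unit load at Y: L³/(3EI) = 34.61/EI.
With EI = 11000 kN·m²: δ_0 = 0.35645 m and δ_{YY} = 0.003146 m/kN.
Compatibility — the spring shortens by R_Y/k under the reaction it provides: δ_0 − R_Y·δ_{YY} = R_Y/k. With 1/k = 0.000069 m/kN, R_Y = δ_0 / (δ_{YY} + 1/k) = 0.35645 / (0.003146 + 0.000069) = 110.8 kN.
Vertical equilibrium: R_X = ΣP − R_Y = 180 − 110.8 = 69.15 kN.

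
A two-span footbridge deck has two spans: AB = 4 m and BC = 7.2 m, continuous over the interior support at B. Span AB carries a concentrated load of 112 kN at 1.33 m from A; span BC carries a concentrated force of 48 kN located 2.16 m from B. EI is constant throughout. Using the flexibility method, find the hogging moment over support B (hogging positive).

M_B = 63.32 kN·m

Take M_B as the redundant. Released structure: two simple spans AB and BC with a hinge at B.
Discontinuity in slope at B on the released structure — sum the simple-span end rotations:
  span AB: point load 112 at a = 1.33: Pab(L + a)/(6LEI) = 88.33/EI
  span BC: point load 48 at a = 2.16: Pab(L + b)/(6LEI) = 148.1/EI
  relative rotation θ_0 = (88.33 + 148.1)/EI = 236.4/EI
A unit hogging moment at B produces rotation L₁/(3EI) + L₂/(3EI) = 3.733/EI.
Slope continuity at B: θ_0 = M_B·3.733/EI, so M_B = 236.4/3.733 = 63.32 kN·m (hogging).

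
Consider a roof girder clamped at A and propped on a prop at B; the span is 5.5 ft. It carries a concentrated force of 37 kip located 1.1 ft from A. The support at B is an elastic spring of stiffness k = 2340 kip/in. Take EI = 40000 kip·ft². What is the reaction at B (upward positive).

R_B = 2.02 kip

Choose R_B as the redundant. The primary structure is the cantilever fixed at A.
Deflection at B on the released cantilever, summing each load's contribution:
  point load 37 at a = 1.1: Pa²(3L − a)/(6EI) = 114.9/EI
Flexibility coefficient — unit upward force at B: δ_{BB} = L³/(3EI) = 55.46/EI.
With EI = 40000 kip·ft²: δ_0 = 0.002873 ft and δ_{BB} = 0.001386 ft/kip.
Compatibility — the spring shortens by R_B/k under the reaction it provides: δ_0 − R_B·δ_{BB} = R_B/k. With 1/k = 1/(2340×12) ft/kip = 0.000036 ft/kip, R_B = δ_0 / (δ_{BB} + 1/k) = 0.002873 / (0.001386 + 0.000036) = 2.02 kip.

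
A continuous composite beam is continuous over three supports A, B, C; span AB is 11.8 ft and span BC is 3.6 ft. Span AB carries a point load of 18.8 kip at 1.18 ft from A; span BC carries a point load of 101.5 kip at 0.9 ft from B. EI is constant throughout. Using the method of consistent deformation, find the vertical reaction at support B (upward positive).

Take M_B as the redundant. Released structure: two simple spans AB and BC with a hinge at B.
Discontinuity in slope at B on the released structure — sum the simple-span end rotations:
  span AB: point load 18.8 at a = 1.18: Pab(L + a)/(6LEI) = 43.19/EI
  span BC: point load 101.5 at a = 0.9: Pab(L + b)/(6LEI) = 71.94/EI
  relative rotation θ_0 = (43.19 + 71.94)/EI = 115.1/EI
A unit hogging moment at B produces rotation L₁/(3EI) + L₂/(3EI) = 5.133/EI.
Compatibility: M_B·(L₁+L₂)/(3EI) = θ_0, giving M_B = 22.43 kip·ft (hogging).
Span AB, ΣM about A with M_B applied at B: R_B^{AB}·11.8 = 22.18 + 22.43, so R_B^{AB} = 3.781 kip and R_A = 18.8 − 3.781 = 15.02 kip.
Span BC, ΣM about C: R_B^{BC}·3.6 = 274.1 + 22.43, so R_B^{BC} = 82.35 kip and R_C = 101.5 − 82.35 = 19.15 kip.
R_B = 3.781 + 82.35 = 86.14 kip.

R_B = 86.14 kip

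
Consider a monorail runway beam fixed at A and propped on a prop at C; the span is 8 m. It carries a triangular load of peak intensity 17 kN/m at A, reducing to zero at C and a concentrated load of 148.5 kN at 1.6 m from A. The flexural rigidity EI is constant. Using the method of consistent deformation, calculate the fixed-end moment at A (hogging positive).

M_A = 243.6 kN·m

Choose R_C as the redundant. The primary structure is the cantilever fixed at A.
Deflection at C on the released cantilever, summing each load's contribution:
  triangular load, peak 17 at the fixed end: w₀L⁴/(30EI) = 2321/EI
  point load 148.5 at a = 1.6: Pa²(3L − a)/(6EI) = 1419/EI
  δ_0 = 3740/EI
Tip deflection under a unit load at C: L³/(3EI) = 170.7/EI.
Compatibility at C: δ_0 − R_C·δ_{CC} = 0, so R_C = 3740/170.7 = 21.92 kN.
Moment equilibrium about A: M_A = Σ(load moments about A) − R_C·L = 418.9 − 21.92×8 = 243.6 kN·m.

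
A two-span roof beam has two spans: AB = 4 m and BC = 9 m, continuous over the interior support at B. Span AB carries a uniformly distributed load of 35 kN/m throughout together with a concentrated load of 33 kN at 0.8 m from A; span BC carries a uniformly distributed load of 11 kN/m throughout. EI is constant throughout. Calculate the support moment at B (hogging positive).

Release continuity at B by inserting a hinge; the redundant is the internal moment M_B. The primary structure is two simply-supported spans AB and BC.
Rotations at B on the released spans (each span's end-slope, ×1/EI):
  span AB: UDL 35: wL³/(24EI) = 93.33/EI
  span AB: point load 33 at a = 0.8: Pab(L + a)/(6LEI) = 16.9/EI
  span BC: UDL 11: wL³/(24EI) = 334.1/EI
  relative rotation θ_0 = (110.2 + 334.1)/EI = 444.4/EI
A unit hogging moment at B produces rotation L₁/(3EI) + L₂/(3EI) = 4.333/EI.
Slope continuity at B: θ_0 = M_B·4.333/EI, so M_B = 444.4/4.333 = 102.5 kN·m (hogging).

M_B = 102.5 kN·m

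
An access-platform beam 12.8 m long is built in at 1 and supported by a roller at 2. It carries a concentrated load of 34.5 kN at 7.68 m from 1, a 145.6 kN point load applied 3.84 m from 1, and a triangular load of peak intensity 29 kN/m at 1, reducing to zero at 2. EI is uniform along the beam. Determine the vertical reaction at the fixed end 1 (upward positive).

Release the roller at 2. Primary structure: cantilever fixed at 1.
Primary-structure tip deflection at 2 by superposition:
  point load 34.5 at a = 7.68: Pa²(3L − a)/(6EI) = 10419/EI
  point load 145.6 at a = 3.84: Pa²(3L − a)/(6EI) = 12366/EI
  triangular load, peak 29 at the fixed end: w₀L⁴/(30EI) = 25949/EI
  δ_0 = 48734/EI
Tip deflection under a unit load at 2: L³/(3EI) = 699.1/EI.
Compatibility at 2: δ_0 − R_2·δ_{22} = 0, so R_2 = 48734/699.1 = 69.71 kN.
Vertical equilibrium: R_1 = ΣP − R_2 = 365.7 − 69.71 = 296 kN.

R_1 = 296 kN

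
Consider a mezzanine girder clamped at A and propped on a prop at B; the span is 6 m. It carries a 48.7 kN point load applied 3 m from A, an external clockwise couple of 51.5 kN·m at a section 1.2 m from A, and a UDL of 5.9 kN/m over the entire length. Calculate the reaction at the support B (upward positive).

Remove the prop at B; the released (primary) structure is a cantilever built in at A.
Deflection at B on the released cantilever, summing each load's contribution:
  point load 48.7 at a = 3: Pa²(3L − a)/(6EI) = 1096/EI
  clockwise couple 51.5 at a = 1.2: M₀a(2L − a)/(2EI) = 333.7/EI
  UDL 5.9: wL⁴/(8EI) = 955.8/EI
  δ_0 = 2385/EI
Tip deflection under a unit load at B: L³/(3EI) = 72/EI.
Compatibility at B: δ_0 − R_B·δ_{BB} = 0, so R_B = 2385/72 = 33.13 kN.

R_B = 33.13 kN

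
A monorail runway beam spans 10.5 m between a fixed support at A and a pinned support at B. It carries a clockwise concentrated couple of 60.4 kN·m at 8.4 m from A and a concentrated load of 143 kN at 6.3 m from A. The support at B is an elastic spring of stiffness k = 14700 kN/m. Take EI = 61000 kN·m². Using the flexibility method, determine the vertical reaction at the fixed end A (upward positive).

R_A = 73.69 kN

Choose R_B as the redundant. The primary structure is the cantilever fixed at A.
Downward deflection at the released point B due to the loads:
  clockwise couple 60.4 at a = 8.4: M₀a(2L − a)/(2EI) = 3196/EI
  point load 143 at a = 6.3: Pa²(3L − a)/(6EI) = 23838/EI
  δ_0 = 27034/EI
Flexibility coefficient — unit upward force at B: δ_{BB} = L³/(3EI) = 385.9/EI.
With EI = 61000 kN·m²: δ_0 = 0.44318 m and δ_{BB} = 0.006326 m/kN.
Compatibility — the spring shortens by R_B/k under the reaction it provides: δ_0 − R_B·δ_{BB} = R_B/k. With 1/k = 0.000068 m/kN, R_B = δ_0 / (δ_{BB} + 1/k) = 0.44318 / (0.006326 + 0.000068) = 69.31 kN.
Vertical equilibrium: R_A = ΣP − R_B = 143 − 69.31 = 73.69 kN.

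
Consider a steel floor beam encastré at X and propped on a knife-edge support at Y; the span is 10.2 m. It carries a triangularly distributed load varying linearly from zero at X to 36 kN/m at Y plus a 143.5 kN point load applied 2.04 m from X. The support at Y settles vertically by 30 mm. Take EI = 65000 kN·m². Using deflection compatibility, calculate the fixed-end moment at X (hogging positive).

Remove the prop at Y; the released (primary) structure is a cantilever built in at X.
Downward deflection at the released point Y due to the loads:
  triangular load, peak 36 at the free end: 11w₀L⁴/(120EI) = 35720/EI
  point load 143.5 at a = 2.04: Pa²(3L − a)/(6EI) = 2843/EI
  δ_0 = 38563/EI
Tip deflection under a unit load at Y: L³/(3EI) = 353.7/EI.
With EI = 65000 kN·m²: δ_0 = 0.59328 m and δ_{YY} = 0.005442 m/kN.
Compatibility — the beam at Y must follow the support down by 0.03 m: δ_0 − R_Y·δ_{YY} = 0.03, so R_Y = (0.59328 − 0.03)/0.005442 = 103.5 kN.
Moment equilibrium about X: M_X = Σ(load moments about X) − R_Y·L = 1541 − 103.5×10.2 = 485.5 kN·m.

M_X = 485.5 kN·m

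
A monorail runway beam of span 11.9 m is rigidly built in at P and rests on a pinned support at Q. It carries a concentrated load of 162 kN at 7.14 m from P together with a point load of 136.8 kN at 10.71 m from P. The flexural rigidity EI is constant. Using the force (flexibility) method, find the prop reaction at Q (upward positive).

Remove the prop at Q; the released (primary) structure is a cantilever built in at P.
Primary-structure tip deflection at Q by superposition:
  point load 162 at a = 7.14: Pa²(3L − a)/(6EI) = 39311/EI
  point load 136.8 at a = 10.71: Pa²(3L − a)/(6EI) = 65355/EI
  δ_0 = 104667/EI
Tip deflection under a unit load at Q: L³/(3EI) = 561.7/EI.
Compatibility at Q: δ_0 − R_Q·δ_{QQ} = 0, so R_Q = 104667/561.7 = 186.3 kN.

R_Q = 186.3 kN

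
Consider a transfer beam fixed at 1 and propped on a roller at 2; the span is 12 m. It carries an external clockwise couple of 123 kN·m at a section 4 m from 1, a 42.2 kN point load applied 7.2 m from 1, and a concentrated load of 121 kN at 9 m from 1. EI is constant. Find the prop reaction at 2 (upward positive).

R_2 = 103.3 kN

Release the roller at 2. Primary structure: cantilever fixed at 1.
Primary-structure tip deflection at 2 by superposition:
  clockwise couple 123 at a = 4: M₀a(2L − a)/(2EI) = 4920/EI
  point load 42.2 at a = 7.2: Pa²(3L − a)/(6EI) = 10501/EI
  point load 121 at a = 9: Pa²(3L − a)/(6EI) = 44104/EI
  δ_0 = 59525/EI
Flexibility coefficient — unit upward force at 2: δ_{22} = L³/(3EI) = 576/EI.
Compatibility at 2: δ_0 − R_2·δ_{22} = 0, so R_2 = 59525/576 = 103.3 kN.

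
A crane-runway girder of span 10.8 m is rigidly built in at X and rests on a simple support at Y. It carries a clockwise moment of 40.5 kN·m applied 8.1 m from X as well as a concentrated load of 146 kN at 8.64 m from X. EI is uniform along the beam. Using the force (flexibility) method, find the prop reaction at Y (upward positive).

R_Y = 108.1 kN

Take the reaction at Y as the redundant and release it; the primary structure is a cantilever fixed at X.
Free-end deflection of the primary structure under the applied loading (downward +):
  clockwise couple 40.5 at a = 8.1: M₀a(2L − a)/(2EI) = 2214/EI
  point load 146 at a = 8.64: Pa²(3L − a)/(6EI) = 43159/EI
  δ_0 = 45374/EI
Tip deflection under a unit load at Y: L³/(3EI) = 419.9/EI.
The prop prevents deflection at Y: R_Y = δ_0/δ_{YY} = 45374/419.9 = 108.1 kN.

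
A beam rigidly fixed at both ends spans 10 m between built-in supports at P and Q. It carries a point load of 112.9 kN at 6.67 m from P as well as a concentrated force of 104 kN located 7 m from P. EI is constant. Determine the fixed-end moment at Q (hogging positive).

Release both end moments; the primary structure is a simply-supported span PQ with redundants M_P and M_Q.
End rotations of the released simple span under the applied load (×1/EI):
  at P: point load 112.9 at a = 6.67: Pab(L + b)/(6LEI) = 557.1/EI
  at Q: point load 112.9 at a = 6.67: Pab(L + a)/(6LEI) = 696.7/EI
  at P: point load 104 at a = 7: Pab(L + b)/(6LEI) = 473.2/EI
  at Q: point load 104 at a = 7: Pab(L + a)/(6LEI) = 618.8/EI
  θ_P0 = 1030/EI,  θ_Q0 = 1316/EI
Flexibility coefficients: a unit moment at one end gives L/(3EI) there and L/(6EI) at the far end, so f₁₁ = f₂₂ = 3.333/EI and f₁₂ = f₂₁ = 1.667/EI.
Compatibility — zero rotation at each built-in end:
  3.333 M_P + 1.667 M_Q = 1030
  1.667 M_P + 3.333 M_Q = 1316
Solving the pair gives M_P = 149 kN·m and M_Q = 320.1 kN·m (hogging).

M_Q = 320.1 kN·m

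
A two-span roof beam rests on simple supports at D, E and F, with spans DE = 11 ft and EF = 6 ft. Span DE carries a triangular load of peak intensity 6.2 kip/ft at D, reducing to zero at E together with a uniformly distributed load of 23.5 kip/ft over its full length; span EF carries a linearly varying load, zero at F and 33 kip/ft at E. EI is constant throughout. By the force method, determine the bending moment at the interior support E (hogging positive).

M_E = 286.3 kip·ft

Release continuity at E by inserting a hinge; the redundant is the internal moment M_E. The primary structure is two simply-supported spans DE and EF.
Discontinuity in slope at E on the released structure — sum the simple-span end rotations:
  span DE: triangular load, peak 6.2: 7w₀L³/(360EI) = 160.5/EI
  span DE: UDL 23.5: wL³/(24EI) = 1303/EI
  span EF: triangular load, peak 33: w₀L³/(45EI) = 158.4/EI
  relative rotation θ_0 = (1464 + 158.4)/EI = 1622/EI
A unit hogging moment at E produces rotation L₁/(3EI) + L₂/(3EI) = 5.667/EI.
Slope continuity at E: θ_0 = M_E·5.667/EI, so M_E = 1622/5.667 = 286.3 kip·ft (hogging).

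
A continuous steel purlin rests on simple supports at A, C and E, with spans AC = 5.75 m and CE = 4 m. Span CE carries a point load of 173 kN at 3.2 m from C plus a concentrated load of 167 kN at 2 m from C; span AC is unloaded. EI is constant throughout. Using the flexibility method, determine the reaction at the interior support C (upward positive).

Insert a hinge at C; M_C is the redundant, and each span becomes simply supported.
Rotations at C on the released spans (each span's end-slope, ×1/EI):
  span CE: point load 173 at a = 3.2: Pab(L + b)/(6LEI) = 88.58/EI
  span CE: point load 167 at a = 2: Pab(L + b)/(6LEI) = 167/EI
  relative rotation θ_0 = (0 + 255.6)/EI = 255.6/EI
A unit hogging moment at C produces rotation L₁/(3EI) + L₂/(3EI) = 3.25/EI.
Compatibility: M_C·(L₁+L₂)/(3EI) = θ_0, giving M_C = 78.64 kN·m (hogging).
Span AC, ΣM about A with M_C applied at C: R_C^{AC}·5.75 = 0 + 78.64, so R_C^{AC} = 13.68 kN and R_A = 0 − 13.68 = -13.68 kN.
Span CE, ΣM about E: R_C^{CE}·4 = 472.4 + 78.64, so R_C^{CE} = 137.8 kN and R_E = 340 − 137.8 = 202.2 kN.
R_C = 13.68 + 137.8 = 151.4 kN.

R_C = 151.4 kN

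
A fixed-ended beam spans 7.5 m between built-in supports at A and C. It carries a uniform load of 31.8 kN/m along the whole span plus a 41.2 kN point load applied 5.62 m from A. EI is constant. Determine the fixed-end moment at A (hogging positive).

M_A = 163.6 kN·m

Take the two fixed-end moments M_A, M_C as redundants; the released structure is the simple span AC.
End rotations of the released simple span under the applied load (×1/EI):
  at A: UDL 31.8: wL³/(24EI) = 559/EI
  at C: UDL 31.8: wL³/(24EI) = 559/EI
  at A: point load 41.2 at a = 5.62: Pab(L + b)/(6LEI) = 90.74/EI
  at C: point load 41.2 at a = 5.62: Pab(L + a)/(6LEI) = 126.9/EI
  θ_A0 = 649.7/EI,  θ_C0 = 685.9/EI
Flexibility coefficients: a unit moment at one end gives L/(3EI) there and L/(6EI) at the far end, so f₁₁ = f₂₂ = 2.5/EI and f₁₂ = f₂₁ = 1.25/EI.
Compatibility — zero rotation at each built-in end:
  2.5 M_A + 1.25 M_C = 649.7
  1.25 M_A + 2.5 M_C = 685.9
Solving the pair gives M_A = 163.6 kN·m and M_C = 192.6 kN·m (hogging).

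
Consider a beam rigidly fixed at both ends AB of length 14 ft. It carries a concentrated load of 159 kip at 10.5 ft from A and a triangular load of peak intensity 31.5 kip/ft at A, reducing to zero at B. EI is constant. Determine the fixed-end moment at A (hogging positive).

M_A = 413 kip·ft

Take the two fixed-end moments M_A, M_B as redundants; the released structure is the simple span AB.
End rotations of the released simple span under the applied load (×1/EI):
  at A: point load 159 at a = 10.5: Pab(L + b)/(6LEI) = 1217/EI
  at B: point load 159 at a = 10.5: Pab(L + a)/(6LEI) = 1704/EI
  at A: triangular load, peak 31.5: w₀L³/(45EI) = 1921/EI
  at B: triangular load, peak 31.5: 7w₀L³/(360EI) = 1681/EI
  θ_A0 = 3138/EI,  θ_B0 = 3385/EI
Flexibility coefficients: a unit moment at one end gives L/(3EI) there and L/(6EI) at the far end, so f₁₁ = f₂₂ = 4.667/EI and f₁₂ = f₂₁ = 2.333/EI.
Compatibility — zero rotation at each built-in end:
  4.667 M_A + 2.333 M_B = 3138
  2.333 M_A + 4.667 M_B = 3385
Solving the pair gives M_A = 413 kip·ft and M_B = 518.8 kip·ft (hogging).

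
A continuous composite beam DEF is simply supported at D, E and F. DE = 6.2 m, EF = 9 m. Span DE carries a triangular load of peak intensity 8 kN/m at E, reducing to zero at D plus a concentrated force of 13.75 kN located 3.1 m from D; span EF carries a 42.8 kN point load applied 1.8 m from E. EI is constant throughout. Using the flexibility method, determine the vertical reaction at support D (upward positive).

Insert a hinge at E; M_E is the redundant, and each span becomes simply supported.
Discontinuity in slope at E on the released structure — sum the simple-span end rotations:
  span DE: triangular load, peak 8: w₀L³/(45EI) = 42.37/EI
  span DE: point load 13.75 at a = 3.1: Pab(L + a)/(6LEI) = 33.03/EI
  span EF: point load 42.8 at a = 1.8: Pab(L + b)/(6LEI) = 166.4/EI
  relative rotation θ_0 = (75.4 + 166.4)/EI = 241.8/EI
A unit hogging moment at E produces rotation L₁/(3EI) + L₂/(3EI) = 5.067/EI.
Compatibility: M_E·(L₁+L₂)/(3EI) = θ_0, giving M_E = 47.73 kN·m (hogging).
Span DE, ΣM about D with M_E applied at E: R_E^{DE}·6.2 = 145.1 + 47.73, so R_E^{DE} = 31.11 kN and R_D = 38.55 − 31.11 = 7.444 kN.

R_D = 7.444 kN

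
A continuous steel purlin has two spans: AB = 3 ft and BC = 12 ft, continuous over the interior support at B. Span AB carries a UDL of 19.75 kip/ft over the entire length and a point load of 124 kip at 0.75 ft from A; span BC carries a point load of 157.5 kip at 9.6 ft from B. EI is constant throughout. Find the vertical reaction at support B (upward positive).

R_B = 158.1 kip

Insert a hinge at B; M_B is the redundant, and each span becomes simply supported.
End slopes at the hinge B, treating each span as simply supported:
  span AB: UDL 19.75: wL³/(24EI) = 22.22/EI
  span AB: point load 124 at a = 0.75: Pab(L + a)/(6LEI) = 43.59/EI
  span BC: point load 157.5 at a = 9.6: Pab(L + b)/(6LEI) = 725.8/EI
  relative rotation θ_0 = (65.81 + 725.8)/EI = 791.6/EI
A unit hogging moment at B produces rotation L₁/(3EI) + L₂/(3EI) = 5/EI.
Slope continuity at B: θ_0 = M_B·5/EI, so M_B = 791.6/5 = 158.3 kip·ft (hogging).
Span AB, ΣM about A with M_B applied at B: R_B^{AB}·3 = 181.9 + 158.3, so R_B^{AB} = 113.4 kip and R_A = 183.2 − 113.4 = 69.85 kip.
Span BC, ΣM about C: R_B^{BC}·12 = 378 + 158.3, so R_B^{BC} = 44.69 kip and R_C = 157.5 − 44.69 = 112.8 kip.
R_B = 113.4 + 44.69 = 158.1 kip.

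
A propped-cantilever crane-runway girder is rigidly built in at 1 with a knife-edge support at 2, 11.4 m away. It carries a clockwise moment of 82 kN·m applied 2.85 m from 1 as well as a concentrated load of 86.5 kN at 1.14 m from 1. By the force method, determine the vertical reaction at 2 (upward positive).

R_2 = 5.975 kN

Release the roller at 2. Primary structure: cantilever fixed at 1.
Primary-structure tip deflection at 2 by superposition:
  clockwise couple 82 at a = 2.85: M₀a(2L − a)/(2EI) = 2331/EI
  point load 86.5 at a = 1.14: Pa²(3L − a)/(6EI) = 619.4/EI
  δ_0 = 2951/EI
Flexibility coefficient — unit upward force at 2: δ_{22} = L³/(3EI) = 493.8/EI.
Compatibility at 2: δ_0 − R_2·δ_{22} = 0, so R_2 = 2951/493.8 = 5.975 kN.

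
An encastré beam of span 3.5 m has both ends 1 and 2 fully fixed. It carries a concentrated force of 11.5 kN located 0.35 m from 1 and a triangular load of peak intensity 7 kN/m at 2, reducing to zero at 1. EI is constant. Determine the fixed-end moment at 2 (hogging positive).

Take the two fixed-end moments M_1, M_2 as redundants; the released structure is the simple span 12.
Simple-span end rotations at 1 and 2 under the given loads:
  at 1: point load 11.5 at a = 0.35: Pab(L + b)/(6LEI) = 4.015/EI
  at 2: point load 11.5 at a = 0.35: Pab(L + a)/(6LEI) = 2.324/EI
  at 1: triangular load, peak 7: 7w₀L³/(360EI) = 5.836/EI
  at 2: triangular load, peak 7: w₀L³/(45EI) = 6.669/EI
  θ_10 = 9.851/EI,  θ_20 = 8.994/EI
Flexibility coefficients: a unit moment at one end gives L/(3EI) there and L/(6EI) at the far end, so f₁₁ = f₂₂ = 1.167/EI and f₁₂ = f₂₁ = 0.5833/EI.
Compatibility — zero rotation at each built-in end:
  1.167 M_1 + 0.5833 M_2 = 9.851
  0.5833 M_1 + 1.167 M_2 = 8.994
Solving the pair gives M_1 = 6.119 kN·m and M_2 = 4.65 kN·m (hogging).

M_2 = 4.65 kN·m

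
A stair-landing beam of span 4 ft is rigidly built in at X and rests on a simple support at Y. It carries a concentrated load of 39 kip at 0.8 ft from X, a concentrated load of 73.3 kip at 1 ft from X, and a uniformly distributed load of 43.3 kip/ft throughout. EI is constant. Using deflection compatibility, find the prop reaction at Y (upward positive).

R_Y = 73.43 kip

Choose R_Y as the redundant. The primary structure is the cantilever fixed at X.
Primary-structure tip deflection at Y by superposition:
  point load 39 at a = 0.8: Pa²(3L − a)/(6EI) = 46.59/EI
  point load 73.3 at a = 1: Pa²(3L − a)/(6EI) = 134.4/EI
  UDL 43.3: wL⁴/(8EI) = 1386/EI
  δ_0 = 1567/EI
Flexibility coefficient — unit upward force at Y: δ_{YY} = L³/(3EI) = 21.33/EI.
The prop prevents deflection at Y: R_Y = δ_0/δ_{YY} = 1567/21.33 = 73.43 kip.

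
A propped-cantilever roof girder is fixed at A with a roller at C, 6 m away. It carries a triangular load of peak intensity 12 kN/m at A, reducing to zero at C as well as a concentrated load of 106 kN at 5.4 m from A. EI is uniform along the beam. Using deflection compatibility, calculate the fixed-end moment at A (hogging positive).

Remove the prop at C; the released (primary) structure is a cantilever built in at A.
Downward deflection at the released point C due to the loads:
  triangular load, peak 12 at the fixed end: w₀L⁴/(30EI) = 518.4/EI
  point load 106 at a = 5.4: Pa²(3L − a)/(6EI) = 6491/EI
  δ_0 = 7009/EI
Flexibility coefficient — unit upward force at C: δ_{CC} = L³/(3EI) = 72/EI.
The prop prevents deflection at C: R_C = δ_0/δ_{CC} = 7009/72 = 97.35 kN.
Moment equilibrium about A: M_A = Σ(load moments about A) − R_C·L = 644.4 − 97.35×6 = 60.28 kN·m.

M_A = 60.28 kN·m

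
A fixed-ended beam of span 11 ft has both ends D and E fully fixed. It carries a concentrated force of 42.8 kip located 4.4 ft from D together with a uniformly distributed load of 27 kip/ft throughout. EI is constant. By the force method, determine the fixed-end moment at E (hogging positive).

Release both end moments; the primary structure is a simply-supported span DE with redundants M_D and M_E.
On the primary (simply-supported) span, the end slopes from the loading are:
  at D: point load 42.8 at a = 4.4: Pab(L + b)/(6LEI) = 331.4/EI
  at E: point load 42.8 at a = 4.4: Pab(L + a)/(6LEI) = 290/EI
  at D: UDL 27: wL³/(24EI) = 1497/EI
  at E: UDL 27: wL³/(24EI) = 1497/EI
  θ_D0 = 1829/EI,  θ_E0 = 1787/EI
Flexibility coefficients: a unit moment at one end gives L/(3EI) there and L/(6EI) at the far end, so f₁₁ = f₂₂ = 3.667/EI and f₁₂ = f₂₁ = 1.833/EI.
Compatibility — zero rotation at each built-in end:
  3.667 M_D + 1.833 M_E = 1829
  1.833 M_D + 3.667 M_E = 1787
Solving the pair gives M_D = 340 kip·ft and M_E = 317.4 kip·ft (hogging).

M_E = 317.4 kip·ft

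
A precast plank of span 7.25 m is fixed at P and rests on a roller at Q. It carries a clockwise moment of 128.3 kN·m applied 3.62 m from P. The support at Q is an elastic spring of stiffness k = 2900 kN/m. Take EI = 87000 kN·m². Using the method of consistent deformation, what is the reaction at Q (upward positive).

R_Q = 16.09 kN

Release the roller at Q. Primary structure: cantilever fixed at P.
Primary-structure tip deflection at Q by superposition:
  clockwise couple 128.3 at a = 3.62: M₀a(2L − a)/(2EI) = 2527/EI
Tip deflection under a unit load at Q: L³/(3EI) = 127/EI.
With EI = 87000 kN·m²: δ_0 = 0.029041 m and δ_{QQ} = 0.00146 m/kN.
Compatibility — the spring shortens by R_Q/k under the reaction it provides: δ_0 − R_Q·δ_{QQ} = R_Q/k. With 1/k = 0.000345 m/kN, R_Q = δ_0 / (δ_{QQ} + 1/k) = 0.029041 / (0.00146 + 0.000345) = 16.09 kN.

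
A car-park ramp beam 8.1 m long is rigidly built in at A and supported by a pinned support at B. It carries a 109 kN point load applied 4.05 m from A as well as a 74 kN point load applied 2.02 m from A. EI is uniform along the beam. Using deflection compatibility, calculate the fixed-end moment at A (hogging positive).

Remove the prop at B; the released (primary) structure is a cantilever built in at A.
Downward deflection at the released point B due to the loads:
  point load 109 at a = 4.05: Pa²(3L − a)/(6EI) = 6034/EI
  point load 74 at a = 2.02: Pa²(3L − a)/(6EI) = 1121/EI
  δ_0 = 7155/EI
Tip deflection under a unit load at B: L³/(3EI) = 177.1/EI.
The prop prevents deflection at B: R_B = δ_0/δ_{BB} = 7155/177.1 = 40.39 kN.
Moment equilibrium about A: M_A = Σ(load moments about A) − R_B·L = 590.9 − 40.39×8.1 = 263.8 kN·m.

M_A = 263.8 kN·m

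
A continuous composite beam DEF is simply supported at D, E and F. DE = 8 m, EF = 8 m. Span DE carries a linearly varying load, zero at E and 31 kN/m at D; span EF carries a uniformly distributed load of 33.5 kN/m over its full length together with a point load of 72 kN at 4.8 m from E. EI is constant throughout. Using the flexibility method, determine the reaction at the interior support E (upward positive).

Take M_E as the redundant. Released structure: two simple spans DE and EF with a hinge at E.
Rotations at E on the released spans (each span's end-slope, ×1/EI):
  span DE: triangular load, peak 31: 7w₀L³/(360EI) = 308.6/EI
  span EF: UDL 33.5: wL³/(24EI) = 714.7/EI
  span EF: point load 72 at a = 4.8: Pab(L + b)/(6LEI) = 258/EI
  relative rotation θ_0 = (308.6 + 972.7)/EI = 1281/EI
A unit hogging moment at E produces rotation L₁/(3EI) + L₂/(3EI) = 5.333/EI.
Slope continuity at E: θ_0 = M_E·5.333/EI, so M_E = 1281/5.333 = 240.3 kN·m (hogging).
Span DE, ΣM about D with M_E applied at E: R_E^{DE}·8 = 330.7 + 240.3, so R_E^{DE} = 71.36 kN and R_D = 124 − 71.36 = 52.64 kN.
Span EF, ΣM about F: R_E^{EF}·8 = 1302 + 240.3, so R_E^{EF} = 192.8 kN and R_F = 340 − 192.8 = 147.2 kN.
R_E = 71.36 + 192.8 = 264.2 kN.

R_E = 264.2 kN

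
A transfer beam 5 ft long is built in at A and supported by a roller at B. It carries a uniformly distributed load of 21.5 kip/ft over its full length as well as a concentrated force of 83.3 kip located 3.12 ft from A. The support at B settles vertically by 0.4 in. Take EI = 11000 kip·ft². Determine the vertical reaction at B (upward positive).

Release the roller at B. Primary structure: cantilever fixed at A.
Primary-structure tip deflection at B by superposition:
  UDL 21.5: wL⁴/(8EI) = 1680/EI
  point load 83.3 at a = 3.12: Pa²(3L − a)/(6EI) = 1606/EI
  δ_0 = 3285/EI
Tip deflection under a unit load at B: L³/(3EI) = 41.67/EI.
With EI = 11000 kip·ft²: δ_0 = 0.29866 ft and δ_{BB} = 0.003788 ft/kip.
Compatibility — the beam at B must follow the support down by 0.03333 ft: δ_0 − R_B·δ_{BB} = 0.03333, so R_B = (0.29866 − 0.03333)/0.003788 = 70.05 kip.

R_B = 70.05 kip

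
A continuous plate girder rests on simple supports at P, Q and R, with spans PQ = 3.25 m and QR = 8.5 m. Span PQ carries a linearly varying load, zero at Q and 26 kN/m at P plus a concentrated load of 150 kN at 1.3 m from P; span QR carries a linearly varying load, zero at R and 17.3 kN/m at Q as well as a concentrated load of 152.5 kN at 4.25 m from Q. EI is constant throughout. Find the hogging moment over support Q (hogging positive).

Take M_Q as the redundant. Released structure: two simple spans PQ and QR with a hinge at Q.
Rotations at Q on the released spans (each span's end-slope, ×1/EI):
  span PQ: triangular load, peak 26: 7w₀L³/(360EI) = 17.35/EI
  span PQ: point load 150 at a = 1.3: Pab(L + a)/(6LEI) = 88.72/EI
  span QR: triangular load, peak 17.3: w₀L³/(45EI) = 236.1/EI
  span QR: point load 152.5 at a = 4.25: Pab(L + b)/(6LEI) = 688.6/EI
  relative rotation θ_0 = (106.1 + 924.7)/EI = 1031/EI
A unit hogging moment at Q produces rotation L₁/(3EI) + L₂/(3EI) = 3.917/EI.
Slope continuity at Q: θ_0 = M_Q·3.917/EI, so M_Q = 1031/3.917 = 263.2 kN·m (hogging).

M_Q = 263.2 kN·m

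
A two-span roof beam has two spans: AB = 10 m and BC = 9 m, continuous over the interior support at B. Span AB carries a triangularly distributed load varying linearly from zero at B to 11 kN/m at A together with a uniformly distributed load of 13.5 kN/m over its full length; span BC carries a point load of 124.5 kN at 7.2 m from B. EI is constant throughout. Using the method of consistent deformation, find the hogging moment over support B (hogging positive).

Release continuity at B by inserting a hinge; the redundant is the internal moment M_B. The primary structure is two simply-supported spans AB and BC.
End slopes at the hinge B, treating each span as simply supported:
  span AB: triangular load, peak 11: 7w₀L³/(360EI) = 213.9/EI
  span AB: UDL 13.5: wL³/(24EI) = 562.5/EI
  span BC: point load 124.5 at a = 7.2: Pab(L + b)/(6LEI) = 322.7/EI
  relative rotation θ_0 = (776.4 + 322.7)/EI = 1099/EI
A unit hogging moment at B produces rotation L₁/(3EI) + L₂/(3EI) = 6.333/EI.
Slope continuity at B: θ_0 = M_B·6.333/EI, so M_B = 1099/6.333 = 173.5 kN·m (hogging).

M_B = 173.5 kN·m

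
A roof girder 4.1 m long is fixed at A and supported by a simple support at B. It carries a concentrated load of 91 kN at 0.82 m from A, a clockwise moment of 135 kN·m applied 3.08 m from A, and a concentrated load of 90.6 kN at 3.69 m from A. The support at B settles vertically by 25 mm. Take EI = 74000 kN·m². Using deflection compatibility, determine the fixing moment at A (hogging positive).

Take the reaction at B as the redundant and release it; the primary structure is a cantilever fixed at A.
Free-end deflection of the primary structure under the applied loading (downward +):
  point load 91 at a = 0.82: Pa²(3L − a)/(6EI) = 117.1/EI
  clockwise couple 135 at a = 3.08: M₀a(2L − a)/(2EI) = 1064/EI
  point load 90.6 at a = 3.69: Pa²(3L − a)/(6EI) = 1770/EI
  δ_0 = 2952/EI
Tip deflection under a unit load at B: L³/(3EI) = 22.97/EI.
With EI = 74000 kN·m²: δ_0 = 0.039889 m and δ_{BB} = 0.00031 m/kN.
Compatibility — the beam at B must follow the support down by 0.025 m: δ_0 − R_B·δ_{BB} = 0.025, so R_B = (0.039889 − 0.025)/0.00031 = 47.96 kN.
Moment equilibrium about A: M_A = Σ(load moments about A) − R_B·L = 543.9 − 47.96×4.1 = 347.3 kN·m.

M_A = 347.3 kN·m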